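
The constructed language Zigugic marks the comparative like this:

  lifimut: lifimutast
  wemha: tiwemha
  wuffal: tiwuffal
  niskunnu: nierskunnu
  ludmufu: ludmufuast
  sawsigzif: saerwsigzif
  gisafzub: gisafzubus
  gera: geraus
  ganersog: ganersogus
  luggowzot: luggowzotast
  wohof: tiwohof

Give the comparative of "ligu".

wemha and gera both end in -a yet inflect differently (tiwemha, geraus), so the final letter is not what conditions the rule; the first letter is.
"ligu" begins with l-. The stems beginning with l- (ludmufu → ludmufuast, luggowzot → luggowzotast, lifimut → lifimutast) add -ast.
So ligu → liguast.

liguast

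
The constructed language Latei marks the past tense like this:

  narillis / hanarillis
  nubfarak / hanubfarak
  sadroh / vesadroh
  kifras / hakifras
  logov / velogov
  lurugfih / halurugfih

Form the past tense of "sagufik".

hasagufik

"sagufik" has last vowel 'i'. The stems whose last vowel is 'i' (narillis → hanarillis, lurugfih → halurugfih) add the prefix ha-.
So sagufik → hasagufik.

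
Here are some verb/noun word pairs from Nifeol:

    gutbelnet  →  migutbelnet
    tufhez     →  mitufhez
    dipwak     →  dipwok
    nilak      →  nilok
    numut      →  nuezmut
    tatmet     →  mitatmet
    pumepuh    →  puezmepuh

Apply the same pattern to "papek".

mipapek

numut and tatmet both end in -t yet inflect differently (nuezmut, mitatmet), so the final letter is not what conditions the rule; the last vowel is.
"papek" has last vowel 'e'. The stems whose last vowel is 'e' (tatmet → mitatmet, tufhez → mitufhez, gutbelnet → migutbelnet) add the prefix mi-.
The other patterns: stems whose last vowel is 'u' insert -ez- after the first vowel; stems whose last vowel is 'a' change the last vowel to 'o'.
So papek → mipapek.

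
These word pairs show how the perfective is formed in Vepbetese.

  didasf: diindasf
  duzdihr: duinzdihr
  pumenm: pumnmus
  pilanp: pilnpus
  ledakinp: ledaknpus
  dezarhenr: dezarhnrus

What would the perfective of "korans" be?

kornsus

"korans" has second-to-last letter 'n'. The stems whose second-to-last letter is 'n' (pilanp → pilnpus, ledakinp → ledaknpus, pumenm → pumnmus) delete the last vowel and add -us.
The other pattern: stems whose second-to-last letter is 'h' or 's' insert -in- after the first vowel.
So korans → kornsus.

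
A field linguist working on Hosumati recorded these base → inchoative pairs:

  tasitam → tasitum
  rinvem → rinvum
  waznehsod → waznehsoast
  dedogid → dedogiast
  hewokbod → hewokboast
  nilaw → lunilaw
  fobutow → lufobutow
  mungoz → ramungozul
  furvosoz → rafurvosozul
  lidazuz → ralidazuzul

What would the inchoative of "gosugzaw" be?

tasitam and nilaw both have last vowel 'a' yet inflect differently (tasitum, lunilaw), so the last vowel is not what conditions the rule; the final letter is.
"gosugzaw" ends in -w. The stems ending in -w (nilaw → lunilaw, fobutow → lufobutow) add the prefix lu-.
The other patterns: stems ending in -m change the last vowel to 'u'; stems ending in -d drop the final letter and add -ast; stems ending in -z add ra- … -ul around the stem.
So gosugzaw → lugosugzaw.

lugosugzaw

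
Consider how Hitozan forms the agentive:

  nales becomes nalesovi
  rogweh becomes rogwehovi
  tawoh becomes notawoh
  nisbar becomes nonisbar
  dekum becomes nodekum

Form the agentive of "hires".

rogweh and tawoh both end in -h yet inflect differently (rogwehovi, notawoh), so the final letter is not what conditions the rule; the last vowel is.
"hires" has last vowel 'e'. The stems whose last vowel is 'e' (nales → nalesovi, rogweh → rogwehovi) add -ovi.
The other pattern: stems whose last vowel is 'a', 'o' or 'u' add the prefix no-.
So hires → hiresovi.

hiresovi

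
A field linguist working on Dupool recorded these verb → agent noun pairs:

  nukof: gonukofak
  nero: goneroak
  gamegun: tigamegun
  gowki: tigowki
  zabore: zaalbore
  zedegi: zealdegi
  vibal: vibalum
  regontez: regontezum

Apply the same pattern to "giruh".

tigiruh

gowki and zedegi both end in -i yet inflect differently (tigowki, zealdegi), so the final letter is not what conditions the rule; the first letter is.
"giruh" begins with g-. The stems beginning with g- (gamegun → tigamegun, gowki → tigowki) add the prefix ti-.
So giruh → tigiruh.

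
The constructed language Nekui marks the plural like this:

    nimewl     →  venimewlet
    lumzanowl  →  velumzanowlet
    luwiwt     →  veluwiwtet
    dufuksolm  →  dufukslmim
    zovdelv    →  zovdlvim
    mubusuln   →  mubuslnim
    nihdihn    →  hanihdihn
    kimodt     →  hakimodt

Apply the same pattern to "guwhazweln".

guwhazwlnim

mubusuln and nihdihn both end in -n yet inflect differently (mubuslnim, hanihdihn), so the final letter is not what conditions the rule; the second-to-last letter is.
"guwhazweln" has second-to-last letter 'l'. The stems whose second-to-last letter is 'l' (dufuksolm → dufukslmim, zovdelv → zovdlvim, mubusuln → mubuslnim) delete the last vowel and add -im.
The other patterns: stems whose second-to-last letter is 'w' add ve- … -et around the stem; stems whose second-to-last letter is 'd' or 'h' add the prefix ha-.
So guwhazweln → guwhazwlnim.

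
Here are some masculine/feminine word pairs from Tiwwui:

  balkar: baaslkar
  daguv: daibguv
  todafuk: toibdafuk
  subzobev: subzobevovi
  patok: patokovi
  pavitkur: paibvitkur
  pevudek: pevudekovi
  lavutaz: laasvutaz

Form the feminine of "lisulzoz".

balkar and pavitkur both end in -r yet inflect differently (baaslkar, paibvitkur), so the final letter is not what conditions the rule; the last vowel is.
"lisulzoz" has last vowel 'o'. The one such stem in the data (patok → patokovi) adds -ovi, so the same rule applies.
The other patterns: stems whose last vowel is 'a' insert -as- after the first vowel; stems whose last vowel is 'u' insert -ib- after the first vowel.
So lisulzoz → lisulzozovi.

lisulzozovi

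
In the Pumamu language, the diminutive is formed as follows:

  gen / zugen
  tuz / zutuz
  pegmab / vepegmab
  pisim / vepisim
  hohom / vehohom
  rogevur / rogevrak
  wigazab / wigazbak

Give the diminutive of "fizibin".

pegmab and wigazab both end in -b yet inflect differently (vepegmab, wigazbak), so the final letter is not what conditions the rule; the number of vowels is.
"fizibin" has 3 vowels. The stems with 3 vowels (rogevur → rogevrak, wigazab → wigazbak) delete the last vowel and add -ak.
The other patterns: stems with 1 vowel add the prefix zu-; stems with 2 vowels add the prefix ve-.
So fizibin → fizibnak.

fizibnak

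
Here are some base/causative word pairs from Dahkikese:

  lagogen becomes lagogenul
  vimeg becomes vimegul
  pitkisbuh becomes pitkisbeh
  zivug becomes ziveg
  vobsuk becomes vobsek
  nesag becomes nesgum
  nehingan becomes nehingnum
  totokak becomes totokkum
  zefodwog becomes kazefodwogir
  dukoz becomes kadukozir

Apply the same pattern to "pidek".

vimeg and zivug both end in -g yet inflect differently (vimegul, ziveg), so the final letter is not what conditions the rule; the last vowel is.
"pidek" has last vowel 'e'. The stems whose last vowel is 'e' (lagogen → lagogenul, vimeg → vimegul) add -ul.
The other patterns: stems whose last vowel is 'u' change the last vowel to 'e'; stems whose last vowel is 'a' delete the last vowel and add -um; stems whose last vowel is 'o' add ka- … -ir around the stem.
So pidek → pidekul.

pidekul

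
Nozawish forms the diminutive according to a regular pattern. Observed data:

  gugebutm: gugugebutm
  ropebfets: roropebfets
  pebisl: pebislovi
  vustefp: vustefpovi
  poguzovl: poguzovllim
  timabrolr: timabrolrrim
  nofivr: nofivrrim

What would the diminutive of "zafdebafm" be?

pebisl and poguzovl both end in -l yet inflect differently (pebislovi, poguzovllim), so the final letter is not what conditions the rule; the second-to-last letter is.
"zafdebafm" has second-to-last letter 'f'. The one such stem in the data (vustefp → vustefpovi) adds -ovi, so the same rule applies.
So zafdebafm → zafdebafmovi.

zafdebafmovi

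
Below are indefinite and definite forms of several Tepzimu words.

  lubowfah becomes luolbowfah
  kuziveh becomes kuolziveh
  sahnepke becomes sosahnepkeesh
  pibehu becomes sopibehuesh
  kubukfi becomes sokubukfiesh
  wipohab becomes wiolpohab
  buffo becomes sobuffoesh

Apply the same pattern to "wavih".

waolvih

sahnepke and kuziveh both have last vowel 'e' yet inflect differently (sosahnepkeesh, kuolziveh), so the last vowel is not what conditions the rule; whether the stem ends in a vowel or a consonant is.
"wavih" ends in a consonant. The stems ending in a consonant (kuziveh → kuolziveh, wipohab → wiolpohab, lubowfah → luolbowfah) insert -ol- after the first vowel.
So wavih → waolvih.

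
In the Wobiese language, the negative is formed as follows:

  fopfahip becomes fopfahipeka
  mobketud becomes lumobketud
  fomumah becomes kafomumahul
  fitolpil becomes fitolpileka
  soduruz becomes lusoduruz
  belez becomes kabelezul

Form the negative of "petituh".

belez and soduruz both end in -z yet inflect differently (kabelezul, lusoduruz), so the final letter is not what conditions the rule; the last vowel is.
"petituh" has last vowel 'u'. The stems whose last vowel is 'u' (mobketud → lumobketud, soduruz → lusoduruz) add the prefix lu-.
The other patterns: stems whose last vowel is 'a' or 'e' add ka- … -ul around the stem; stems whose last vowel is 'i' add -eka.
So petituh → lupetituh.

lupetituh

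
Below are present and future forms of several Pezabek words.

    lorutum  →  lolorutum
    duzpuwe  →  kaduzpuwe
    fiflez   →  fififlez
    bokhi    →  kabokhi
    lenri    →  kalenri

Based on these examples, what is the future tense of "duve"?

"duve" ends in a vowel. The stems ending in a vowel (lenri → kalenri, bokhi → kabokhi, duzpuwe → kaduzpuwe) add the prefix ka-.
The other pattern: stems ending in a consonant repeat the first consonant+vowel as a prefix.
So duve → kaduve.

kaduve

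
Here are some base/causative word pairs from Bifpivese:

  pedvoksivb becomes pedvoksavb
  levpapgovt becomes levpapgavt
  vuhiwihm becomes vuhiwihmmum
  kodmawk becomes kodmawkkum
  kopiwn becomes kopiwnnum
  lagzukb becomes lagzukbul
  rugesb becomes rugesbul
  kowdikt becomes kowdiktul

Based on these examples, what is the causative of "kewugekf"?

kewugekful

pedvoksivb and lagzukb both end in -b yet inflect differently (pedvoksavb, lagzukbul), so the final letter is not what conditions the rule; the second-to-last letter is.
"kewugekf" has second-to-last letter 'k'. The stems whose second-to-last letter is 'k' (lagzukb → lagzukbul, kowdikt → kowdiktul) add -ul.
The other patterns: stems whose second-to-last letter is 'v' change the last vowel to 'a'; stems whose second-to-last letter is 'h' or 'w' double the final consonant and add -um.
So kewugekf → kewugekful.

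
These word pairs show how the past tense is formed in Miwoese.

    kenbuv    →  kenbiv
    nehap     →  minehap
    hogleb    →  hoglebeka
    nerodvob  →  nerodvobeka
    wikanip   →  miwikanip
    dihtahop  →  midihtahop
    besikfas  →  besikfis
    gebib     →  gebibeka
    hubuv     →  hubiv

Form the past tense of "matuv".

nerodvob and dihtahop both have last vowel 'o' yet inflect differently (nerodvobeka, midihtahop), so the last vowel is not what conditions the rule; the final letter is.
"matuv" ends in -v. The stems ending in -v (hubuv → hubiv, kenbuv → kenbiv) change the last vowel to 'i'.
So matuv → mativ.

mativ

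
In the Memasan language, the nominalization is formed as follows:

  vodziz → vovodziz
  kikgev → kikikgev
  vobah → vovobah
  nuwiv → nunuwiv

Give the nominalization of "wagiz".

wawagiz

Every pair shown (vodziz → vovodziz, kikgev → kikikgev, vobah → vovobah, …) follows the same rule: repeat the first consonant+vowel as a prefix.
So wagiz → wawagiz.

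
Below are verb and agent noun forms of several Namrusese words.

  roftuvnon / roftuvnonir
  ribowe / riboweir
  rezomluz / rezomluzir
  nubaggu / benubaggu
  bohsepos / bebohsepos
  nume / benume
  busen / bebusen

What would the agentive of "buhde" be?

ribowe and nume both end in -e yet inflect differently (riboweir, benume), so the final letter is not what conditions the rule; the first letter is.
"buhde" begins with b-. The stems beginning with b- (bohsepos → bebohsepos, busen → bebusen) add the prefix be-.
The other pattern: stems beginning with r- add -ir.
So buhde → bebuhde.

bebuhde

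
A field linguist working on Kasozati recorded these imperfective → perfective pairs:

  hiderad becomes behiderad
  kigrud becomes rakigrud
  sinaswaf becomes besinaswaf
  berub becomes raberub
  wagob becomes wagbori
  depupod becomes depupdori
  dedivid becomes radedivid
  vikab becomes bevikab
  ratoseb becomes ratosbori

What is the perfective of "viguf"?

depupod and hiderad both end in -d yet inflect differently (depupdori, behiderad), so the final letter is not what conditions the rule; the last vowel is.
"viguf" has last vowel 'u'. The stems whose last vowel is 'u' (berub → raberub, kigrud → rakigrud) add the prefix ra-.
So viguf → raviguf.

raviguf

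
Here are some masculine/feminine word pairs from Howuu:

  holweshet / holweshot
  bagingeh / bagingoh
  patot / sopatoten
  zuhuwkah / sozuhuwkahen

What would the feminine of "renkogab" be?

holweshet and patot both end in -t yet inflect differently (holweshot, sopatoten), so the final letter is not what conditions the rule; the last vowel is.
"renkogab" has last vowel 'a'. The one such stem in the data (zuhuwkah → sozuhuwkahen) adds so- … -en around the stem, so the same rule applies.
The other pattern: stems whose last vowel is 'e' change the last vowel to 'o'.
So renkogab → sorenkogaben.

sorenkogaben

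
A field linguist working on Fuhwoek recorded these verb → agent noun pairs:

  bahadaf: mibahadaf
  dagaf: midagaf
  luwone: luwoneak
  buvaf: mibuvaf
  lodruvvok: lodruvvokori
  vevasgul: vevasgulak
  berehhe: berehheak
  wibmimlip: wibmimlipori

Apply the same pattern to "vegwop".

vegwopori

buvaf and berehhe both begin with b- yet inflect differently (mibuvaf, berehheak), so the first letter is not what conditions the rule; the final letter is.
"vegwop" ends in -p. The one such stem in the data (wibmimlip → wibmimlipori) adds -ori, so the same rule applies.
So vegwop → vegwopori.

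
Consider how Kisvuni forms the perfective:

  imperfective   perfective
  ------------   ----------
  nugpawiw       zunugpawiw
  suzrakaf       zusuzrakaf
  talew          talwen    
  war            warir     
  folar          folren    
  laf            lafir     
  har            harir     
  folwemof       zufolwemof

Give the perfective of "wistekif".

zuwistekif

"wistekif" has 3 vowels. The stems with 3 vowels (suzrakaf → zusuzrakaf, folwemof → zufolwemof, nugpawiw → zunugpawiw) add the prefix zu-.
So wistekif → zuwistekif.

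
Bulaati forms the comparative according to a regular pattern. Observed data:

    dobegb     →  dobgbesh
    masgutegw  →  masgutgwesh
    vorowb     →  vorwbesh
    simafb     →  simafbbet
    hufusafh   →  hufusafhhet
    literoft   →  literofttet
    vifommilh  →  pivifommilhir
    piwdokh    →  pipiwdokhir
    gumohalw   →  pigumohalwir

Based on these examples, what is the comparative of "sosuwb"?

dobegb and simafb both end in -b yet inflect differently (dobgbesh, simafbbet), so the final letter is not what conditions the rule; the second-to-last letter is.
"sosuwb" has second-to-last letter 'w'. The one such stem in the data (vorowb → vorwbesh) deletes the last vowel and adds -esh (as do dobegb, masgutegw), so the same rule applies.
The other patterns: stems whose second-to-last letter is 'f' double the final consonant and add -et; stems whose second-to-last letter is 'k' or 'l' add pi- … -ir around the stem.
So sosuwb → soswbesh.

soswbesh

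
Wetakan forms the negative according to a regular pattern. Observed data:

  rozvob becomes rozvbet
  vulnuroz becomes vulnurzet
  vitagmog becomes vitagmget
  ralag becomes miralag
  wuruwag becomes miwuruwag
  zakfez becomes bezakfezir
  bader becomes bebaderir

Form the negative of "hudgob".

hudgbet

"hudgob" has last vowel 'o'. The stems whose last vowel is 'o' (rozvob → rozvbet, vulnuroz → vulnurzet, vitagmog → vitagmget) delete the last vowel and add -et.
So hudgob → hudgbet.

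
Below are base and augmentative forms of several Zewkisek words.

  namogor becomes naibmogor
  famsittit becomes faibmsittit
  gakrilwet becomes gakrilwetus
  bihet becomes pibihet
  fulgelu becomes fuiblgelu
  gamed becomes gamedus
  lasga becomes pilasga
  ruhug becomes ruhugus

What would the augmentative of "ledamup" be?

gakrilwet and bihet both end in -t yet inflect differently (gakrilwetus, pibihet), so the final letter is not what conditions the rule; the first letter is.
"ledamup" begins with l-. The one such stem in the data (lasga → pilasga) adds the prefix pi-, so the same rule applies.
The other patterns: stems beginning with g- or r- add -us; stems beginning with f- or n- insert -ib- after the first vowel.
So ledamup → piledamup.

piledamup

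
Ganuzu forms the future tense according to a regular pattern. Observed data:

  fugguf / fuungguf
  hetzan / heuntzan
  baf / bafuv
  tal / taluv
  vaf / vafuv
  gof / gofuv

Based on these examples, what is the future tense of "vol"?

fugguf and baf both end in -f yet inflect differently (fuungguf, bafuv), so the final letter is not what conditions the rule; the number of vowels is.
"vol" has 1 vowel. The stems with 1 vowel (baf → bafuv, tal → taluv, vaf → vafuv) add -uv.
The other pattern: stems with 2 vowels insert -un- after the first vowel.
So vol → voluv.

voluv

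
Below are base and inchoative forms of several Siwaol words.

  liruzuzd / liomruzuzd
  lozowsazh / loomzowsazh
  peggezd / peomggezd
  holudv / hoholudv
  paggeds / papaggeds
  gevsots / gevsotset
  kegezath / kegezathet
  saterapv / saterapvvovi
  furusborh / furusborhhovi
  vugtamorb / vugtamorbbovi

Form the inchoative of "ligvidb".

paggeds and gevsots both end in -s yet inflect differently (papaggeds, gevsotset), so the final letter is not what conditions the rule; the second-to-last letter is.
"ligvidb" has second-to-last letter 'd'. The stems whose second-to-last letter is 'd' (holudv → hoholudv, paggeds → papaggeds) repeat the first consonant+vowel as a prefix.
The other patterns: stems whose second-to-last letter is 'z' insert -om- after the first vowel; stems whose second-to-last letter is 't' add -et; stems whose second-to-last letter is 'p' or 'r' double the final consonant and add -ovi.
So ligvidb → liligvidb.

liligvidb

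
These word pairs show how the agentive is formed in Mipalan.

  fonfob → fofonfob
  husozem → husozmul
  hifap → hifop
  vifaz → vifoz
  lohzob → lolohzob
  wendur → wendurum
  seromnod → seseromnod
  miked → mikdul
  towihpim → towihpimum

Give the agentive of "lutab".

husozem and towihpim both end in -m yet inflect differently (husozmul, towihpimum), so the final letter is not what conditions the rule; the last vowel is.
"lutab" has last vowel 'a'. The stems whose last vowel is 'a' (vifaz → vifoz, hifap → hifop) change the last vowel to 'o'.
So lutab → lutob.

lutob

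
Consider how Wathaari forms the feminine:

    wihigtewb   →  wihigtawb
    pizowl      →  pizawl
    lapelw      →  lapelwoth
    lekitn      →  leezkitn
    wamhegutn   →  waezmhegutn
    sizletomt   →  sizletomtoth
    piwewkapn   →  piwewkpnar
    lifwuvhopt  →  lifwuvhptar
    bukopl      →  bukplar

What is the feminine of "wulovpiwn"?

"wulovpiwn" has second-to-last letter 'w'. The stems whose second-to-last letter is 'w' (pizowl → pizawl, wihigtewb → wihigtawb) change the last vowel to 'a'.
The other patterns: stems whose second-to-last letter is 'l' or 'm' add -oth; stems whose second-to-last letter is 'p' delete the last vowel and add -ar; stems whose second-to-last letter is 't' insert -ez- after the first vowel.
So wulovpiwn → wulovpawn.

wulovpawn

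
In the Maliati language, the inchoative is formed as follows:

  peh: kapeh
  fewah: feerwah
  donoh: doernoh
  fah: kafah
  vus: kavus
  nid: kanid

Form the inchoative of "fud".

kafud

"fud" has 1 vowel. The stems with 1 vowel (fah → kafah, vus → kavus, peh → kapeh) add the prefix ka-.
The other pattern: stems with 2 vowels insert -er- after the first vowel.
So fud → kafud.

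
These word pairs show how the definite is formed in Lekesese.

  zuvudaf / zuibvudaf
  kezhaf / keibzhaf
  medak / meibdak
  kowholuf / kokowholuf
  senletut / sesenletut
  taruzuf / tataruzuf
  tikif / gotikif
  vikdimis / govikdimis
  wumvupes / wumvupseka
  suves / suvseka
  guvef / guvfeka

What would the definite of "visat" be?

viibsat

"visat" has last vowel 'a'. The stems whose last vowel is 'a' (zuvudaf → zuibvudaf, kezhaf → keibzhaf, medak → meibdak) insert -ib- after the first vowel.
So visat → viibsat.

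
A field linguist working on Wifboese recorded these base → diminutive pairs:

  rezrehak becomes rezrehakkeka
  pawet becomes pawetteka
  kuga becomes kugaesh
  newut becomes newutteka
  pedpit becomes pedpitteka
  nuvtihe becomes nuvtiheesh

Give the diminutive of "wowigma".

wowigmaesh

"wowigma" ends in a vowel. The stems ending in a vowel (kuga → kugaesh, nuvtihe → nuvtiheesh) add -esh.
The other pattern: stems ending in a consonant double the final consonant and add -eka.
So wowigma → wowigmaesh.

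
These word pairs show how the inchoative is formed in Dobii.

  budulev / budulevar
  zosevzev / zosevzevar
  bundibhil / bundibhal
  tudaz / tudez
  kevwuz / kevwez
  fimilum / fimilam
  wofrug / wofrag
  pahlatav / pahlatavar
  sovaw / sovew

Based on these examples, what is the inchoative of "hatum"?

"hatum" ends in -m. The one such stem in the data (fimilum → fimilam) changes the last vowel to 'a' (as do wofrug, bundibhil), so the same rule applies.
So hatum → hatam.

hatam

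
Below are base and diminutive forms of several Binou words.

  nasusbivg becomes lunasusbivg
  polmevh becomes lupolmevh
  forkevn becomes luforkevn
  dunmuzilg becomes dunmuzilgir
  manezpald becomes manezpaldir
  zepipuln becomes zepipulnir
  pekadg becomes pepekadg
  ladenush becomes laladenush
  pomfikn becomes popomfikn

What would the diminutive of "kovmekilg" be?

kovmekilgir

nasusbivg and dunmuzilg both end in -g yet inflect differently (lunasusbivg, dunmuzilgir), so the final letter is not what conditions the rule; the second-to-last letter is.
"kovmekilg" has second-to-last letter 'l'. The stems whose second-to-last letter is 'l' (dunmuzilg → dunmuzilgir, manezpald → manezpaldir, zepipuln → zepipulnir) add -ir.
The other patterns: stems whose second-to-last letter is 'v' add the prefix lu-; stems whose second-to-last letter is 'd', 'k' or 's' repeat the first consonant+vowel as a prefix.
So kovmekilg → kovmekilgir.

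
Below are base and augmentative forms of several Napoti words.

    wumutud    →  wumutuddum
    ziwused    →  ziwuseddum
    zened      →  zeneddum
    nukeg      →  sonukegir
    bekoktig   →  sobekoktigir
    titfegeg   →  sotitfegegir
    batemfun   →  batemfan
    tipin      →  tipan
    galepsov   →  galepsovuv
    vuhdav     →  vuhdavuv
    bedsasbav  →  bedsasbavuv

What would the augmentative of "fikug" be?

"fikug" ends in -g. The stems ending in -g (nukeg → sonukegir, bekoktig → sobekoktigir, titfegeg → sotitfegegir) add so- … -ir around the stem.
So fikug → sofikugir.

sofikugir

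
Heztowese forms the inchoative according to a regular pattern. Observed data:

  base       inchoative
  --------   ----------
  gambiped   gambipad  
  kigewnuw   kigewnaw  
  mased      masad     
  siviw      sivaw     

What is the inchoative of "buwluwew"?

Every pair shown (gambiped → gambipad, kigewnuw → kigewnaw, mased → masad, …) follows the same rule: change the last vowel to 'a'.
So buwluwew → buwluwaw.

buwluwaw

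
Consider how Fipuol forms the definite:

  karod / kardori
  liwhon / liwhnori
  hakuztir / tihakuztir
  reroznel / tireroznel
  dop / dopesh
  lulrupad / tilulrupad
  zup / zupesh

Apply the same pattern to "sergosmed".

tisergosmed

"sergosmed" has 3 vowels. The stems with 3 vowels (reroznel → tireroznel, hakuztir → tihakuztir, lulrupad → tilulrupad) add the prefix ti-.
So sergosmed → tisergosmed.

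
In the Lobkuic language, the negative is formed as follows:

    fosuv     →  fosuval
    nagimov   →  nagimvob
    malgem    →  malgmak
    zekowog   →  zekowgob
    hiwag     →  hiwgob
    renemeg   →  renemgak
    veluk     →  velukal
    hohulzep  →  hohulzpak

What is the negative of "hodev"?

hodvak

fosuv and nagimov both end in -v yet inflect differently (fosuval, nagimvob), so the final letter is not what conditions the rule; the last vowel is.
"hodev" has last vowel 'e'. The stems whose last vowel is 'e' (malgem → malgmak, renemeg → renemgak, hohulzep → hohulzpak) delete the last vowel and add -ak.
The other patterns: stems whose last vowel is 'u' add -al; stems whose last vowel is 'a' or 'o' delete the last vowel and add -ob.
So hodev → hodvak.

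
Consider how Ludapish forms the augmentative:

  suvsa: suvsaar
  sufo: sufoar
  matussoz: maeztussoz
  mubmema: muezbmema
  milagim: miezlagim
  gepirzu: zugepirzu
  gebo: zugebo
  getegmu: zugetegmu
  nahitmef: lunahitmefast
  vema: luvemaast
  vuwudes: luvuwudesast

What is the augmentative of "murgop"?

suvsa and mubmema both end in -a yet inflect differently (suvsaar, muezbmema), so the final letter is not what conditions the rule; the first letter is.
"murgop" begins with m-. The stems beginning with m- (matussoz → maeztussoz, mubmema → muezbmema, milagim → miezlagim) insert -ez- after the first vowel.
The other patterns: stems beginning with s- add -ar; stems beginning with g- add the prefix zu-; stems beginning with n- or v- add lu- … -ast around the stem.
So murgop → muezrgop.

muezrgop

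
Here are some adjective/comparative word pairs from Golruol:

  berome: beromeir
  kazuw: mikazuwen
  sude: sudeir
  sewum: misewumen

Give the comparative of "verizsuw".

sude and sewum both begin with s- yet inflect differently (sudeir, misewumen), so the first letter is not what conditions the rule; whether the stem ends in a vowel or a consonant is.
"verizsuw" ends in a consonant. The stems ending in a consonant (sewum → misewumen, kazuw → mikazuwen) add mi- … -en around the stem.
So verizsuw → miverizsuwen.

miverizsuwen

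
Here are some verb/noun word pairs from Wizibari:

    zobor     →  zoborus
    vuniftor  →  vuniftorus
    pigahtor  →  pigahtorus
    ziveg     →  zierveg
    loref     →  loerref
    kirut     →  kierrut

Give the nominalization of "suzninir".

zobor and ziveg both begin with z- yet inflect differently (zoborus, zierveg), so the first letter is not what conditions the rule; the final letter is.
"suzninir" ends in -r. The stems ending in -r (zobor → zoborus, vuniftor → vuniftorus, pigahtor → pigahtorus) add -us.
So suzninir → suzninirus.

suzninirus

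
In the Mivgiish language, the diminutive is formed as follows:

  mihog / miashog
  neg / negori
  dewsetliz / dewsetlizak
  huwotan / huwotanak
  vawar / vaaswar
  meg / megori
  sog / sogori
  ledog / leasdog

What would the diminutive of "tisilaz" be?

tisilazak

"tisilaz" has 3 vowels. The stems with 3 vowels (huwotan → huwotanak, dewsetliz → dewsetlizak) add -ak.
The other patterns: stems with 1 vowel add -ori; stems with 2 vowels insert -as- after the first vowel.
So tisilaz → tisilazak.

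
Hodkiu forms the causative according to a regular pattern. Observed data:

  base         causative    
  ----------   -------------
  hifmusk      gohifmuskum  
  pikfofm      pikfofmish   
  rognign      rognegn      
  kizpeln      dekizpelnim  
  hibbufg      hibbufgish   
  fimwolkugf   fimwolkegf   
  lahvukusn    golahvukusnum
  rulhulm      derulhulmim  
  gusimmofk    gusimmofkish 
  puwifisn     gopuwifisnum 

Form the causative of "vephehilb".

devephehilbim

"vephehilb" has second-to-last letter 'l'. The stems whose second-to-last letter is 'l' (kizpeln → dekizpelnim, rulhulm → derulhulmim) add de- … -im around the stem.
So vephehilb → devephehilbim.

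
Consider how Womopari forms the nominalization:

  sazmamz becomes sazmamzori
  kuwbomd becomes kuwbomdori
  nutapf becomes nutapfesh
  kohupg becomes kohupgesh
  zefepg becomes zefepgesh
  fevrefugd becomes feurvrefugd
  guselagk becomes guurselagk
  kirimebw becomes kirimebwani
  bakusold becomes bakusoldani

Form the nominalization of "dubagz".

kuwbomd and fevrefugd both end in -d yet inflect differently (kuwbomdori, feurvrefugd), so the final letter is not what conditions the rule; the second-to-last letter is.
"dubagz" has second-to-last letter 'g'. The stems whose second-to-last letter is 'g' (fevrefugd → feurvrefugd, guselagk → guurselagk) insert -ur- after the first vowel.
The other patterns: stems whose second-to-last letter is 'm' add -ori; stems whose second-to-last letter is 'p' add -esh; stems whose second-to-last letter is 'b' or 'l' add -ani.
So dubagz → duurbagz.

duurbagz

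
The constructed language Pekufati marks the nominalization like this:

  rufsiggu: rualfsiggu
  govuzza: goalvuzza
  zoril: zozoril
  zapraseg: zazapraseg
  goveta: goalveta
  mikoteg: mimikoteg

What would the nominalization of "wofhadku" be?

"wofhadku" ends in a vowel. The stems ending in a vowel (goveta → goalveta, rufsiggu → rualfsiggu, govuzza → goalvuzza) insert -al- after the first vowel.
So wofhadku → woalfhadku.

woalfhadku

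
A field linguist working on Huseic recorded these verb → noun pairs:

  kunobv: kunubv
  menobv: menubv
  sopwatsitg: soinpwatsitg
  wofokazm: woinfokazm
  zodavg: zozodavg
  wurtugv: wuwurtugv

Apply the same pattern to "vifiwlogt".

sopwatsitg and zodavg both end in -g yet inflect differently (soinpwatsitg, zozodavg), so the final letter is not what conditions the rule; the second-to-last letter is.
"vifiwlogt" has second-to-last letter 'g'. The one such stem in the data (wurtugv → wuwurtugv) repeats the first consonant+vowel as a prefix (as does zodavg), so the same rule applies.
So vifiwlogt → vivifiwlogt.

vivifiwlogt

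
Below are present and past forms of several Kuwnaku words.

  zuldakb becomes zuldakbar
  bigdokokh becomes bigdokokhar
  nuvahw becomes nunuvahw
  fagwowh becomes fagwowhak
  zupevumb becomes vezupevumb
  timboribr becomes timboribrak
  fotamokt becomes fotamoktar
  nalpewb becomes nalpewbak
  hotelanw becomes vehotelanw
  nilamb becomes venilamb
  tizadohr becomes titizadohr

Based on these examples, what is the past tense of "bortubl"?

zuldakb and zupevumb both end in -b yet inflect differently (zuldakbar, vezupevumb), so the final letter is not what conditions the rule; the second-to-last letter is.
"bortubl" has second-to-last letter 'b'. The one such stem in the data (timboribr → timboribrak) adds -ak, so the same rule applies.
The other patterns: stems whose second-to-last letter is 'h' repeat the first consonant+vowel as a prefix; stems whose second-to-last letter is 'k' add -ar; stems whose second-to-last letter is 'm' or 'n' add the prefix ve-.
So bortubl → bortublak.

bortublak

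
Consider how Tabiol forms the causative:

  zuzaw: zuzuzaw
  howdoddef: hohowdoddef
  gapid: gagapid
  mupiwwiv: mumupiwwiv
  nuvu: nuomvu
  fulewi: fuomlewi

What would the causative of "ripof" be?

gapid and fulewi both have last vowel 'i' yet inflect differently (gagapid, fuomlewi), so the last vowel is not what conditions the rule; whether the stem ends in a vowel or a consonant is.
"ripof" ends in a consonant. The stems ending in a consonant (zuzaw → zuzuzaw, howdoddef → hohowdoddef, gapid → gagapid) repeat the first consonant+vowel as a prefix.
So ripof → riripof.

riripof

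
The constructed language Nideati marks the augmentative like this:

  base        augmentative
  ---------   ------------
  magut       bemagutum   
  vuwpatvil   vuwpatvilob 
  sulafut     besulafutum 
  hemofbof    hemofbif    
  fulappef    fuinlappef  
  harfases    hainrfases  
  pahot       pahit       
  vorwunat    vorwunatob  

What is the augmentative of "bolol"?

bolil

"bolol" has last vowel 'o'. The stems whose last vowel is 'o' (hemofbof → hemofbif, pahot → pahit) change the last vowel to 'i'.
So bolol → bolil.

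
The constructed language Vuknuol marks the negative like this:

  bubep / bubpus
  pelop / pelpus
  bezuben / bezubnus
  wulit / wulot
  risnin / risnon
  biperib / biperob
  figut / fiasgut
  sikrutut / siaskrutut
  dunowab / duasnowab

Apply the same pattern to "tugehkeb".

tugehkbus

bezuben and risnin both end in -n yet inflect differently (bezubnus, risnon), so the final letter is not what conditions the rule; the last vowel is.
"tugehkeb" has last vowel 'e'. The stems whose last vowel is 'e' (bubep → bubpus, bezuben → bezubnus) delete the last vowel and add -us.
So tugehkeb → tugehkbus.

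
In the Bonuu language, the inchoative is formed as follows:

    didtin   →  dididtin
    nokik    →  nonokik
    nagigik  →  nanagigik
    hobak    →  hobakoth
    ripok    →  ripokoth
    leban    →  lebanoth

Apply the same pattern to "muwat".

muwatoth

nokik and hobak both end in -k yet inflect differently (nonokik, hobakoth), so the final letter is not what conditions the rule; the last vowel is.
"muwat" has last vowel 'a'. The stems whose last vowel is 'a' (hobak → hobakoth, leban → lebanoth) add -oth.
The other pattern: stems whose last vowel is 'i' repeat the first consonant+vowel as a prefix.
So muwat → muwatoth.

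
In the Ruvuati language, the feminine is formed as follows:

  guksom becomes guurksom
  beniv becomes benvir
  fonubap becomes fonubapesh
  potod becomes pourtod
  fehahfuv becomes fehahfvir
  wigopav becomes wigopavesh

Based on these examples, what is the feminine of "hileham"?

"hileham" has last vowel 'a'. The stems whose last vowel is 'a' (fonubap → fonubapesh, wigopav → wigopavesh) add -esh.
The other patterns: stems whose last vowel is 'o' insert -ur- after the first vowel; stems whose last vowel is 'i' or 'u' delete the last vowel and add -ir.
So hileham → hilehamesh.

hilehamesh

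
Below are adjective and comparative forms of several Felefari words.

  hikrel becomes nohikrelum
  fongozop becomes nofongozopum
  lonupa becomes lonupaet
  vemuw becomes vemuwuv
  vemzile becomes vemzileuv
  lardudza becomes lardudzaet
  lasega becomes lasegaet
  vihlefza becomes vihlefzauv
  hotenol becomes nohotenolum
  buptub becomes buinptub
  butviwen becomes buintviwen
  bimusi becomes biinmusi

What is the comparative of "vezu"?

vezuuv

vihlefza and lonupa both end in -a yet inflect differently (vihlefzauv, lonupaet), so the final letter is not what conditions the rule; the first letter is.
"vezu" begins with v-. The stems beginning with v- (vemzile → vemzileuv, vemuw → vemuwuv, vihlefza → vihlefzauv) add -uv.
So vezu → vezuuv.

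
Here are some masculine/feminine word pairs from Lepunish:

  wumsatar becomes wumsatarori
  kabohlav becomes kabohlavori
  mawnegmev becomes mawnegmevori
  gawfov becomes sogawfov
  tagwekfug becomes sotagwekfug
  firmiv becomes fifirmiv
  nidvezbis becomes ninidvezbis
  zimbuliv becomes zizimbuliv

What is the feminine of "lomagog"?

kabohlav and gawfov both end in -v yet inflect differently (kabohlavori, sogawfov), so the final letter is not what conditions the rule; the last vowel is.
"lomagog" has last vowel 'o'. The one such stem in the data (gawfov → sogawfov) adds the prefix so-, so the same rule applies.
The other patterns: stems whose last vowel is 'a' or 'e' add -ori; stems whose last vowel is 'i' repeat the first consonant+vowel as a prefix.
So lomagog → solomagog.

solomagog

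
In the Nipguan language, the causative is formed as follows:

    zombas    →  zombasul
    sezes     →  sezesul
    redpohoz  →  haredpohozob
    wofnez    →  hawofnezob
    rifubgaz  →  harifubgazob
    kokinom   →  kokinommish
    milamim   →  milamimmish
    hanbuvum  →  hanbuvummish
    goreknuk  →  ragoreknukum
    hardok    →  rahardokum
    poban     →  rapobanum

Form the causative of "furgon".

rafurgonum

sezes and wofnez both have last vowel 'e' yet inflect differently (sezesul, hawofnezob), so the last vowel is not what conditions the rule; the final letter is.
"furgon" ends in -n. The one such stem in the data (poban → rapobanum) adds ra- … -um around the stem, so the same rule applies.
The other patterns: stems ending in -s add -ul; stems ending in -z add ha- … -ob around the stem; stems ending in -m double the final consonant and add -ish.
So furgon → rafurgonum.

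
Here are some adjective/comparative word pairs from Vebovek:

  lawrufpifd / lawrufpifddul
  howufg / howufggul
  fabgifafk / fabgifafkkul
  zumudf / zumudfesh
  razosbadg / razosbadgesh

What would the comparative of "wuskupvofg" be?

"wuskupvofg" has second-to-last letter 'f'. The stems whose second-to-last letter is 'f' (lawrufpifd → lawrufpifddul, howufg → howufggul, fabgifafk → fabgifafkkul) double the final consonant and add -ul.
So wuskupvofg → wuskupvofggul.

wuskupvofggul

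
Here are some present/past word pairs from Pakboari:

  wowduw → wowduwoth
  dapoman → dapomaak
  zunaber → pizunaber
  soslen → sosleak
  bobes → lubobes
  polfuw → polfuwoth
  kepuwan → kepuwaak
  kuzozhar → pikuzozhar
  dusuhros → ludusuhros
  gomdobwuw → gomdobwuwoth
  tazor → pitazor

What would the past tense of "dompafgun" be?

dompafguak

kuzozhar and dapoman both have last vowel 'a' yet inflect differently (pikuzozhar, dapomaak), so the last vowel is not what conditions the rule; the final letter is.
"dompafgun" ends in -n. The stems ending in -n (dapoman → dapomaak, kepuwan → kepuwaak, soslen → sosleak) drop the final letter and add -ak.
The other patterns: stems ending in -r add the prefix pi-; stems ending in -w add -oth; stems ending in -s add the prefix lu-.
So dompafgun → dompafguak.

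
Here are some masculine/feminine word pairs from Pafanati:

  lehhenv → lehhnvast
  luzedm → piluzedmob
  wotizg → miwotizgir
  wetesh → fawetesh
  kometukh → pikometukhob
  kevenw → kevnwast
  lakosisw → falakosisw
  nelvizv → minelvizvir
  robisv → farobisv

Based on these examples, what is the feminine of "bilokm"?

"bilokm" has second-to-last letter 'k'. The one such stem in the data (kometukh → pikometukhob) adds pi- … -ob around the stem, so the same rule applies.
The other patterns: stems whose second-to-last letter is 'n' delete the last vowel and add -ast; stems whose second-to-last letter is 'z' add mi- … -ir around the stem; stems whose second-to-last letter is 's' add the prefix fa-.
So bilokm → pibilokmob.

pibilokmob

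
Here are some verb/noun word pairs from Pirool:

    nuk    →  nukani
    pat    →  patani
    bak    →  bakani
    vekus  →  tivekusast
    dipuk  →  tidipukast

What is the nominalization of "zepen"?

tizepenast

"zepen" has 2 vowels. The stems with 2 vowels (vekus → tivekusast, dipuk → tidipukast) add ti- … -ast around the stem.
So zepen → tizepenast.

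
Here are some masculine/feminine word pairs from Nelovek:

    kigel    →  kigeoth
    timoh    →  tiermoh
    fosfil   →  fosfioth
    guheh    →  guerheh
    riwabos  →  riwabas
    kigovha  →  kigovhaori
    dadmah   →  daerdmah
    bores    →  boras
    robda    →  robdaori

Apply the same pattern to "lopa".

"lopa" ends in -a. The stems ending in -a (kigovha → kigovhaori, robda → robdaori) add -ori.
The other patterns: stems ending in -l drop the final letter and add -oth; stems ending in -s change the last vowel to 'a'; stems ending in -h insert -er- after the first vowel.
So lopa → lopaori.

lopaori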